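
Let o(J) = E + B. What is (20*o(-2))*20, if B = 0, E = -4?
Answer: -1600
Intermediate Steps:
o(J) = -4 (o(J) = -4 + 0 = -4)
(20*o(-2))*20 = (20*(-4))*20 = -80*20 = -1600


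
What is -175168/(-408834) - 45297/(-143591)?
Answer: 3119392999/4193205921 ≈ 0.74392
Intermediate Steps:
-175168/(-408834) - 45297/(-143591) = -175168*(-1/408834) - 45297*(-1/143591) = 87584/204417 + 6471/20513 = 3119392999/4193205921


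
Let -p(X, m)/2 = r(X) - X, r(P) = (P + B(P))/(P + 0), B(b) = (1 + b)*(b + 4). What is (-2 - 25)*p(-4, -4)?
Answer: 270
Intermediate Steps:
B(b) = (1 + b)*(4 + b)
r(P) = (4 + P² + 6*P)/P (r(P) = (P + (4 + P² + 5*P))/(P + 0) = (4 + P² + 6*P)/P)
p(X, m) = -12 - 8/X (p(X, m) = -2*((6 + X + 4/X) - X) = -2*(6 + 4/X) = -12 - 8/X)
(-2 - 25)*p(-4, -4) = (-2 - 25)*(-12 - 8/(-4)) = -27*(-12 - 8*(-¼)) = -27*(-12 + 2) = -27*(-10) = 270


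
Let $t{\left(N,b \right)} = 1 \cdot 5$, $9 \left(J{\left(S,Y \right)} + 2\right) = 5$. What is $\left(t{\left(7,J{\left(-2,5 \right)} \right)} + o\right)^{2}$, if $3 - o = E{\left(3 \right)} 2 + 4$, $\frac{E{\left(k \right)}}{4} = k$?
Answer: $400$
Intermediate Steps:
$J{\left(S,Y \right)} = - \frac{13}{9}$ ($J{\left(S,Y \right)} = -2 + \frac{1}{9} \cdot 5 = -2 + \frac{5}{9} = - \frac{13}{9}$)
$E{\left(k \right)} = 4 k$
$t{\left(N,b \right)} = 5$
$o = -25$ ($o = 3 - \left(4 \cdot 3 \cdot 2 + 4\right) = 3 - \left(12 \cdot 2 + 4\right) = 3 - \left(24 + 4\right) = 3 - 28 = -25$)
$\left(t{\left(7,J{\left(-2,5 \right)} \right)} + o\right)^{2} = \left(5 - 25\right)^{2} = \left(-20\right)^{2} = 400$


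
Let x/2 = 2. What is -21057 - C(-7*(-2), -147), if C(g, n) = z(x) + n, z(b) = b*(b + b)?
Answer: -20942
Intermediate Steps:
x = 4 (x = 2*2 = 4)
z(b) = 2*b² (z(b) = b*(2*b) = 2*b²)
C(g, n) = 32 + n (C(g, n) = 2*4² + n = 2*16 + n = 32 + n)
-21057 - C(-7*(-2), -147) = -21057 - (32 - 147) = -21057 - 1*(-115) = -21057 + 115 = -20942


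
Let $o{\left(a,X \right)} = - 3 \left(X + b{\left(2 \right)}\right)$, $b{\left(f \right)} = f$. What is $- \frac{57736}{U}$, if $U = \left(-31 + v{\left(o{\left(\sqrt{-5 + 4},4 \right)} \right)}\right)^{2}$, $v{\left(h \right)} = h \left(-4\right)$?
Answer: $- \frac{57736}{1681} \approx -34.346$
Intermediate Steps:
$o{\left(a,X \right)} = -6 - 3 X$ ($o{\left(a,X \right)} = - 3 \left(X + 2\right) = - 3 \left(2 + X\right) = -6 - 3 X$)
$v{\left(h \right)} = - 4 h$
$U = 1681$ ($U = \left(-31 - 4 \left(-6 - 12\right)\right)^{2} = \left(-31 - -72\right)^{2} = \left(-31 + 72\right)^{2} = 41^{2} = 1681$)
$- \frac{57736}{U} = - \frac{57736}{1681}$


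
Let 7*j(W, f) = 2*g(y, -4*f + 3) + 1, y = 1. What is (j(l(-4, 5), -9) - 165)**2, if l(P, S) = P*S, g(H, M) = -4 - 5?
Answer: 1373584/49 ≈ 28032.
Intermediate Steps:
g(H, M) = -9
j(W, f) = -17/7 (j(W, f) = (2*(-9) + 1)/7 = (-18 + 1)/7 = (1/7)*(-17) = -17/7)
(j(l(-4, 5), -9) - 165)**2 = (-17/7 - 165)**2 = (-1172/7)**2 = 1373584/49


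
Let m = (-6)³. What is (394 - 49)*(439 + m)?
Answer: 76935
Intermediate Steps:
m = -216
(394 - 49)*(439 + m) = (394 - 49)*(439 - 216) = 345*223 = 76935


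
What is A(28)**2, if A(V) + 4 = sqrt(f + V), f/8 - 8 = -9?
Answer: 36 - 16*sqrt(5) ≈ 0.22291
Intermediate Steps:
f = -8 (f = 64 + 8*(-9) = 64 - 72 = -8)
A(V) = -4 + sqrt(-8 + V)
A(28)**2 = (-4 + sqrt(-8 + 28))**2 = (-4 + sqrt(20))**2 = (-4 + 2*sqrt(5))**2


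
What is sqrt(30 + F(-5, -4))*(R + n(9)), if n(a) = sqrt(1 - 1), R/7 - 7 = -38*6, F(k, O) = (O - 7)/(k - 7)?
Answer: -1547*sqrt(1113)/6 ≈ -8601.8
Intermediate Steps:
F(k, O) = (-7 + O)/(-7 + k)
R = -1547 (R = 49 + 7*(-38*6) = 49 + 7*(-228) = 49 - 1596 = -1547)
n(a) = 0 (n(a) = sqrt(0) = 0)
sqrt(30 + F(-5, -4))*(R + n(9)) = sqrt(30 + (-7 - 4)/(-7 - 5))*(-1547 + 0) = sqrt(30 - 11/(-12))*(-1547) = sqrt(30 - 1/12*(-11))*(-1547) = sqrt(30 + 11/12)*(-1547) = sqrt(371/12)*(-1547) = (sqrt(1113)/6)*(-1547) = -1547*sqrt(1113)/6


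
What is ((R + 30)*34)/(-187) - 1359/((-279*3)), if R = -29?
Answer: 1475/1023 ≈ 1.4418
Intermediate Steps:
((R + 30)*34)/(-187) - 1359/((-279*3)) = ((-29 + 30)*34)/(-187) - 1359/((-279*3)) = (1*34)*(-1/187) - 1359/(-837) = 34*(-1/187) - 1359*(-1/837) = -2/11 + 151/93 = 1475/1023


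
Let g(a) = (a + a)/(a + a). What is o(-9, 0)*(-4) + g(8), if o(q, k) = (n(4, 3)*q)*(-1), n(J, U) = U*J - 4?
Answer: -287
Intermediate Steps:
g(a) = 1 (g(a) = (2*a)/((2*a)) = (2*a)*(1/(2*a)) = 1)
n(J, U) = -4 + J*U (n(J, U) = J*U - 4 = -4 + J*U)
o(q, k) = -8*q (o(q, k) = ((-4 + 4*3)*q)*(-1) = ((-4 + 12)*q)*(-1) = (8*q)*(-1) = -8*q)
o(-9, 0)*(-4) + g(8) = -8*(-9)*(-4) + 1 = 72*(-4) + 1 = -288 + 1 = -287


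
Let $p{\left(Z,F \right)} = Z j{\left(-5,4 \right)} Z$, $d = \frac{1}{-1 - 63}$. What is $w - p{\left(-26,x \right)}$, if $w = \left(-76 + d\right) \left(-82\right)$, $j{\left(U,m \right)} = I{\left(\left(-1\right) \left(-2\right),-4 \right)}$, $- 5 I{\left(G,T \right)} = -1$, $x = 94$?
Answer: $\frac{975693}{160} \approx 6098.1$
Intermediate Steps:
$d = - \frac{1}{64}$ ($d = \frac{1}{-64} = - \frac{1}{64} \approx -0.015625$)
$I{\left(G,T \right)} = \frac{1}{5}$ ($I{\left(G,T \right)} = \left(- \frac{1}{5}\right) \left(-1\right) = \frac{1}{5}$)
$j{\left(U,m \right)} = \frac{1}{5}$
$p{\left(Z,F \right)} = \frac{Z^{2}}{5}$ ($p{\left(Z,F \right)} = Z \frac{1}{5} Z = \frac{Z}{5} Z = \frac{Z^{2}}{5}$)
$w = \frac{199465}{32}$ ($w = \left(-76 - \frac{1}{64}\right) \left(-82\right) = \left(- \frac{4865}{64}\right) \left(-82\right) = \frac{199465}{32} \approx 6233.3$)
$w - p{\left(-26,x \right)} = \frac{199465}{32} - \frac{\left(-26\right)^{2}}{5} = \frac{199465}{32} - \frac{1}{5} \cdot 676 = \frac{199465}{32} - \frac{676}{5} = \frac{975693}{160}$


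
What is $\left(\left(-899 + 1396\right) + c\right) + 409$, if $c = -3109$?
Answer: $-2203$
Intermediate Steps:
$\left(\left(-899 + 1396\right) + c\right) + 409 = \left(\left(-899 + 1396\right) - 3109\right) + 409 = \left(497 - 3109\right) + 409 = -2612 + 409 = -2203$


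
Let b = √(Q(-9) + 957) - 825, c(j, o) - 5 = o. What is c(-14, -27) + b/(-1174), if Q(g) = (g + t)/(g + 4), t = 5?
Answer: -25003/1174 - √23945/5870 ≈ -21.324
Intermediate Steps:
Q(g) = (5 + g)/(4 + g) (Q(g) = (g + 5)/(g + 4) = (5 + g)/(4 + g))
c(j, o) = 5 + o
b = -825 + √23945/5 (b = √((5 - 9)/(4 - 9) + 957) - 825 = √(-4/(-5) + 957) - 825 = √(-⅕*(-4) + 957) - 825 = √(⅘ + 957) - 825 = √(4789/5) - 825 = √23945/5 - 825 = -825 + √23945/5 ≈ -794.05)
c(-14, -27) + b/(-1174) = (5 - 27) + (-825 + √23945/5)/(-1174) = -22 + (-825 + √23945/5)*(-1/1174) = -22 + (825/1174 - √23945/5870) = -25003/1174 - √23945/5870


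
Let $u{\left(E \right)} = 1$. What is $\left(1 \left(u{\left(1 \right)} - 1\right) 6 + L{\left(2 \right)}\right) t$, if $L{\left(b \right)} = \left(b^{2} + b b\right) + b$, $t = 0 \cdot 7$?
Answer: $0$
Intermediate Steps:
$t = 0$
$L{\left(b \right)} = b + 2 b^{2}$ ($L{\left(b \right)} = \left(b^{2} + b^{2}\right) + b = 2 b^{2} + b = b + 2 b^{2}$)
$\left(1 \left(u{\left(1 \right)} - 1\right) 6 + L{\left(2 \right)}\right) t = \left(1 \left(1 - 1\right) 6 + 2 \left(1 + 2 \cdot 2\right)\right) 0 = \left(1 \cdot 0 \cdot 6 + 2 \left(1 + 4\right)\right) 0 = \left(1 \cdot 0 + 2 \cdot 5\right) 0 = \left(0 + 10\right) 0 = 10 \cdot 0 = 0$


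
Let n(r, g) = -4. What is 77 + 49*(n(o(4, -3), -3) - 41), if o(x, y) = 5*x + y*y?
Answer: -2128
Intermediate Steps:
o(x, y) = y² + 5*x (o(x, y) = 5*x + y² = y² + 5*x)
77 + 49*(n(o(4, -3), -3) - 41) = 77 + 49*(-4 - 41) = 77 + 49*(-45) = 77 - 2205 = -2128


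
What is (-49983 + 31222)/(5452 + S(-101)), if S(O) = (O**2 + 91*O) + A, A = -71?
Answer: -18761/6391 ≈ -2.9355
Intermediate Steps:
S(O) = -71 + O**2 + 91*O (S(O) = (O**2 + 91*O) - 71 = -71 + O**2 + 91*O)
(-49983 + 31222)/(5452 + S(-101)) = (-49983 + 31222)/(5452 + (-71 + (-101)**2 + 91*(-101))) = -18761/(5452 + (-71 + 10201 - 9191)) = -18761/(5452 + 939) = -18761/6391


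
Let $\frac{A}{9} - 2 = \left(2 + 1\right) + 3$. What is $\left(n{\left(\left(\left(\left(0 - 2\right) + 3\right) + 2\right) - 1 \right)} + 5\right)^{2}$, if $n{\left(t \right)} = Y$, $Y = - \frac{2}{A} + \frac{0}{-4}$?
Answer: $\frac{32041}{1296} \approx 24.723$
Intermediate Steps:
$A = 72$ ($A = 18 + 9 \left(\left(2 + 1\right) + 3\right) = 18 + 9 \left(3 + 3\right) = 18 + 9 \cdot 6 = 18 + 54 = 72$)
$Y = - \frac{1}{36}$ ($Y = - \frac{2}{72} + \frac{0}{-4} = \left(-2\right) \frac{1}{72} + 0 \left(- \frac{1}{4}\right) = - \frac{1}{36} + 0 = - \frac{1}{36} \approx -0.027778$)
$n{\left(t \right)} = - \frac{1}{36}$
$\left(n{\left(\left(\left(\left(0 - 2\right) + 3\right) + 2\right) - 1 \right)} + 5\right)^{2} = \left(- \frac{1}{36} + 5\right)^{2} = \left(\frac{179}{36}\right)^{2} = \frac{32041}{1296}$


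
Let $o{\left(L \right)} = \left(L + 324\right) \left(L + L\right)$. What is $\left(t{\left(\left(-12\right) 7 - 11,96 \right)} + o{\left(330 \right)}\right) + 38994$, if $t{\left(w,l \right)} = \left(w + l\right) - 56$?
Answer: $470579$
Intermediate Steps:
$o{\left(L \right)} = 2 L \left(324 + L\right)$ ($o{\left(L \right)} = \left(324 + L\right) 2 L = 2 L \left(324 + L\right)$)
$t{\left(w,l \right)} = -56 + l + w$ ($t{\left(w,l \right)} = \left(l + w\right) - 56 = -56 + l + w$)
$\left(t{\left(\left(-12\right) 7 - 11,96 \right)} + o{\left(330 \right)}\right) + 38994 = \left(\left(-56 + 96 - 95\right) + 2 \cdot 330 \left(324 + 330\right)\right) + 38994 = \left(\left(-56 + 96 - 95\right) + 2 \cdot 330 \cdot 654\right) + 38994 = \left(\left(-56 + 96 - 95\right) + 431640\right) + 38994 = \left(-55 + 431640\right) + 38994 = 431585 + 38994 = 470579$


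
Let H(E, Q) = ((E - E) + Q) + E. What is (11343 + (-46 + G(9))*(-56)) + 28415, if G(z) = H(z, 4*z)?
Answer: 39814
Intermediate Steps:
H(E, Q) = E + Q (H(E, Q) = (0 + Q) + E = Q + E = E + Q)
G(z) = 5*z (G(z) = z + 4*z = 5*z)
(11343 + (-46 + G(9))*(-56)) + 28415 = (11343 + (-46 + 5*9)*(-56)) + 28415 = (11343 + (-46 + 45)*(-56)) + 28415 = (11343 - 1*(-56)) + 28415 = (11343 + 56) + 28415 = 11399 + 28415 = 39814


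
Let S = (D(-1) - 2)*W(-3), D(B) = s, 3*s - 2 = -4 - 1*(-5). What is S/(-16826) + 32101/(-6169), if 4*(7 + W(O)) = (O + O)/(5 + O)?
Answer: -2160716943/415198376 ≈ -5.2041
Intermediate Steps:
s = 1 (s = 2/3 + (-4 - 1*(-5))/3 = 2/3 + (-4 + 5)/3 = 2/3 + (1/3)*1 = 2/3 + 1/3 = 1)
W(O) = -7 + O/(2*(5 + O)) (W(O) = -7 + ((O + O)/(5 + O))/4 = -7 + ((2*O)/(5 + O))/4 = -7 + (2*O/(5 + O))/4 = -7 + O/(2*(5 + O)))
D(B) = 1
S = 31/4 (S = (1 - 2)*((-70 - 13*(-3))/(2*(5 - 3))) = -(-70 + 39)/(2*2) = -(-31)/(2*2) = -1*(-31/4) = 31/4 ≈ 7.7500)
S/(-16826) + 32101/(-6169) = (31/4)/(-16826) + 32101/(-6169) = (31/4)*(-1/16826) + 32101*(-1/6169) = -31/67304 - 32101/6169 = -2160716943/415198376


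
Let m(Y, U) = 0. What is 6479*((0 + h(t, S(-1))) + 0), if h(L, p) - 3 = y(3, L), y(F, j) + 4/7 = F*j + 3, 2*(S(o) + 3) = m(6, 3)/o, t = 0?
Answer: 246202/7 ≈ 35172.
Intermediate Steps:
S(o) = -3 (S(o) = -3 + (0/o)/2 = -3 + (½)*0 = -3 + 0 = -3)
y(F, j) = 17/7 + F*j (y(F, j) = -4/7 + (F*j + 3) = -4/7 + (3 + F*j) = 17/7 + F*j)
h(L, p) = 38/7 + 3*L (h(L, p) = 3 + (17/7 + 3*L) = 38/7 + 3*L)
6479*((0 + h(t, S(-1))) + 0) = 6479*((0 + (38/7 + 3*0)) + 0) = 6479*((0 + (38/7 + 0)) + 0) = 6479*((0 + 38/7) + 0) = 6479*(38/7 + 0) = 6479*(38/7) = 246202/7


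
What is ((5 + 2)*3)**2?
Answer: 441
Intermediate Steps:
((5 + 2)*3)**2 = (7*3)**2 = 21**2 = 441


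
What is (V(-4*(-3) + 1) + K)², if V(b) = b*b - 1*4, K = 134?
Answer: 89401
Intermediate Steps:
V(b) = -4 + b² (V(b) = b² - 4 = -4 + b²)
(V(-4*(-3) + 1) + K)² = ((-4 + (-4*(-3) + 1)²) + 134)² = ((-4 + (12 + 1)²) + 134)² = ((-4 + 13²) + 134)² = ((-4 + 169) + 134)² = (165 + 134)² = 299² = 89401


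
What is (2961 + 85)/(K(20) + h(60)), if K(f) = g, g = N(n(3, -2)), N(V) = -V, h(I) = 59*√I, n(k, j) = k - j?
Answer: 3046/41767 + 359428*√15/208835 ≈ 6.7388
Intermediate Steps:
g = -5 (g = -(3 - 1*(-2)) = -(3 + 2) = -1*5 = -5)
K(f) = -5
(2961 + 85)/(K(20) + h(60)) = (2961 + 85)/(-5 + 59*√60) = 3046/(-5 + 59*(2*√15)) = 3046/(-5 + 118*√15)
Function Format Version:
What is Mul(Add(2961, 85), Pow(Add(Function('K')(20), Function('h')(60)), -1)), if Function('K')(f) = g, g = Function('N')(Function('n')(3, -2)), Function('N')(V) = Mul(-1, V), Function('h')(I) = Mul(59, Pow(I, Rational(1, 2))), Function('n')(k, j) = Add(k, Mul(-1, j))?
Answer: Add(Rational(3046, 41767), Mul(Rational(359428, 208835), Pow(15, Rational(1, 2)))) ≈ 6.7388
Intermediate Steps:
g = -5 (g = Mul(-1, Add(3, Mul(-1, -2))) = Mul(-1, Add(3, 2)) = Mul(-1, 5) = -5)
Function('K')(f) = -5
Mul(Add(2961, 85), Pow(Add(Function('K')(20), Function('h')(60)), -1)) = Mul(Add(2961, 85), Pow(Add(-5, Mul(59, Pow(60, Rational(1, 2)))), -1)) = Mul(3046, Pow(Add(-5, Mul(59, Mul(2, Pow(15, Rational(1, 2))))), -1)) = Mul(3046, Pow(Add(-5, Mul(118, Pow(15, Rational(1, 2)))), -1))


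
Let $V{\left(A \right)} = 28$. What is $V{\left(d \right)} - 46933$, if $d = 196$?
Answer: $-46905$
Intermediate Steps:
$V{\left(d \right)} - 46933 = 28 - 46933 = -46905$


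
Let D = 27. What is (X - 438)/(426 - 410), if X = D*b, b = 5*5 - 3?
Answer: 39/4 ≈ 9.7500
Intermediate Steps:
b = 22 (b = 25 - 3 = 22)
X = 594 (X = 27*22 = 594)
(X - 438)/(426 - 410) = (594 - 438)/(426 - 410) = 156/16 = 156*(1/16) = 39/4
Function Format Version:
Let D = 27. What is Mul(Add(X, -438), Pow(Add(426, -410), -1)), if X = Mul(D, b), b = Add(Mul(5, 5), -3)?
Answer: Rational(39, 4) ≈ 9.7500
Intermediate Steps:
b = 22 (b = Add(25, -3) = 22)
X = 594 (X = Mul(27, 22) = 594)
Mul(Add(X, -438), Pow(Add(426, -410), -1)) = Mul(Add(594, -438), Pow(Add(426, -410), -1)) = Mul(156, Pow(16, -1)) = Mul(156, Rational(1, 16)) = Rational(39, 4)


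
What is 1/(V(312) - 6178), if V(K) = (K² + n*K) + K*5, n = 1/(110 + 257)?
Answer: 367/34030754 ≈ 1.0784e-5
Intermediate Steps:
n = 1/367 ≈ 0.0027248
V(K) = K² + 1836*K/367 (V(K) = (K² + K/367) + K*5 = (K² + K/367) + 5*K = K² + 1836*K/367)
1/(V(312) - 6178) = 1/((1/367)*312*(1836 + 367*312) - 6178) = 1/((1/367)*312*(1836 + 114504) - 6178) = 1/((1/367)*312*116340 - 6178) = 1/(36298080/367 - 6178) = 1/(34030754/367) = 367/34030754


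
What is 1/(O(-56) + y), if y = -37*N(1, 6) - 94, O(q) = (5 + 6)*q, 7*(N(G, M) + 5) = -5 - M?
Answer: -7/3268 ≈ -0.0021420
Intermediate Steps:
N(G, M) = -40/7 - M/7 (N(G, M) = -5 + (-5 - M)/7 = -5 + (-5/7 - M/7) = -40/7 - M/7)
O(q) = 11*q
y = 1044/7 (y = -37*(-40/7 - 1/7*6) - 94 = -37*(-40/7 - 6/7) - 94 = -37*(-46/7) - 94 = 1702/7 - 94 = 1044/7 ≈ 149.14)
1/(O(-56) + y) = 1/(11*(-56) + 1044/7) = 1/(-616 + 1044/7) = 1/(-3268/7) = -7/3268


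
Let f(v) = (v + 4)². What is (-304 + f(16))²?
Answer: 9216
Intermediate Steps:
f(v) = (4 + v)²
(-304 + f(16))² = (-304 + (4 + 16)²)² = (-304 + 20²)² = (-304 + 400)² = 96² = 9216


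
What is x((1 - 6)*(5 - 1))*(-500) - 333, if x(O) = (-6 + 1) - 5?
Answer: 4667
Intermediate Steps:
x(O) = -10 (x(O) = -5 - 5 = -10)
x((1 - 6)*(5 - 1))*(-500) - 333 = -10*(-500) - 333 = 5000 - 333 = 4667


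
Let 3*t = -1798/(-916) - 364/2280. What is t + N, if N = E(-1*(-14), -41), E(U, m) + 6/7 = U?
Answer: 18836956/1370565 ≈ 13.744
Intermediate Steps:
E(U, m) = -6/7 + U
N = 92/7 (N = -6/7 - 1*(-14) = -6/7 + 14 = 92/7 ≈ 13.143)
t = 117688/195795 (t = (-1798/(-916) - 364/2280)/3 = (-1798*(-1/916) - 364*1/2280)/3 = (899/458 - 91/570)/3 = (⅓)*(117688/65265) = 117688/195795 ≈ 0.60108)
t + N = 117688/195795 + 92/7 = 18836956/1370565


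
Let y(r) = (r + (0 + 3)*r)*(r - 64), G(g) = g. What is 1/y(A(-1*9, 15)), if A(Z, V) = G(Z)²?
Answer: 1/5508 ≈ 0.00018155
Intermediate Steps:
A(Z, V) = Z²
y(r) = 4*r*(-64 + r) (y(r) = (r + 3*r)*(-64 + r) = (4*r)*(-64 + r) = 4*r*(-64 + r))
1/y(A(-1*9, 15)) = 1/(4*(-1*9)²*(-64 + (-1*9)²)) = 1/(4*(-9)²*(-64 + (-9)²)) = 1/(4*81*(-64 + 81)) = 1/(4*81*17) = 1/5508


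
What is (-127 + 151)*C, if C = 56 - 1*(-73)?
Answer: 3096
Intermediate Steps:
C = 129 (C = 56 + 73 = 129)
(-127 + 151)*C = (-127 + 151)*129 = 24*129 = 3096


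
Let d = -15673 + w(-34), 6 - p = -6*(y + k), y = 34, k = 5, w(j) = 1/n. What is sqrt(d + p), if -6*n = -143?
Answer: I*sqrt(315588559)/143 ≈ 124.23*I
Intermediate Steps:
n = 143/6 (n = -1/6*(-143) = 143/6 ≈ 23.833)
w(j) = 6/143 (w(j) = 1/(143/6) = 6/143)
p = 240 (p = 6 - (-6)*(34 + 5) = 6 - (-6)*39 = 6 - 1*(-234) = 6 + 234 = 240)
d = -2241233/143 (d = -15673 + 6/143 = -2241233/143 ≈ -15673.)
sqrt(d + p) = sqrt(-2241233/143 + 240) = sqrt(-2206913/143) = I*sqrt(315588559)/143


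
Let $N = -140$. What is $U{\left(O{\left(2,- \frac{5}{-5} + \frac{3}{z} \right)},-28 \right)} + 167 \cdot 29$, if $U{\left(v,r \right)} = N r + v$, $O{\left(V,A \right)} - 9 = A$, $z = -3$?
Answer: $8772$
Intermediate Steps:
$O{\left(V,A \right)} = 9 + A$
$U{\left(v,r \right)} = v - 140 r$ ($U{\left(v,r \right)} = - 140 r + v = v - 140 r$)
$U{\left(O{\left(2,- \frac{5}{-5} + \frac{3}{z} \right)},-28 \right)} + 167 \cdot 29 = \left(\left(9 + \left(- \frac{5}{-5} + \frac{3}{-3}\right)\right) - -3920\right) + 167 \cdot 29 = \left(\left(9 + \left(\left(-5\right) \left(- \frac{1}{5}\right) + 3 \left(- \frac{1}{3}\right)\right)\right) + 3920\right) + 4843 = \left(\left(9 + \left(1 - 1\right)\right) + 3920\right) + 4843 = \left(\left(9 + 0\right) + 3920\right) + 4843 = \left(9 + 3920\right) + 4843 = 3929 + 4843 = 8772$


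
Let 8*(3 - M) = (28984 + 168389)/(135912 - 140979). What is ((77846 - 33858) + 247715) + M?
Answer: 3941597263/13512 ≈ 2.9171e+5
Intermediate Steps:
M = 106327/13512 (M = 3 - (28984 + 168389)/(8*(135912 - 140979)) = 3 - 197373/(8*(-5067)) = 3 - 197373*(-1)/(8*5067) = 3 - ⅛*(-65791/1689) = 3 + 65791/13512 = 106327/13512 ≈ 7.8691)
((77846 - 33858) + 247715) + M = ((77846 - 33858) + 247715) + 106327/13512 = (43988 + 247715) + 106327/13512 = 291703 + 106327/13512 = 3941597263/13512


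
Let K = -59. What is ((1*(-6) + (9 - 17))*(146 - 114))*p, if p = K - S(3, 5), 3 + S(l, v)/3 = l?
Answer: 26432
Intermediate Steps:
S(l, v) = -9 + 3*l
p = -59 (p = -59 - (-9 + 3*3) = -59 - (-9 + 9) = -59 - 1*0 = -59 + 0 = -59)
((1*(-6) + (9 - 17))*(146 - 114))*p = ((1*(-6) + (9 - 17))*(146 - 114))*(-59) = ((-6 - 8)*32)*(-59) = -14*32*(-59) = -448*(-59) = 26432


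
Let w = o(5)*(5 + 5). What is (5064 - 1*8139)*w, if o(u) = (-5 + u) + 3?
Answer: -92250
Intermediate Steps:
o(u) = -2 + u
w = 30 (w = (-2 + 5)*(5 + 5) = 3*10 = 30)
(5064 - 1*8139)*w = (5064 - 1*8139)*30 = (5064 - 8139)*30 = -3075*30 = -92250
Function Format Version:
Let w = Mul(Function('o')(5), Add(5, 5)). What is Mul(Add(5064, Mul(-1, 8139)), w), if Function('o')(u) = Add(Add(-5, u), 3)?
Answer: -92250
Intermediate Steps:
Function('o')(u) = Add(-2, u)
w = 30 (w = Mul(Add(-2, 5), Add(5, 5)) = Mul(3, 10) = 30)
Mul(Add(5064, Mul(-1, 8139)), w) = Mul(Add(5064, Mul(-1, 8139)), 30) = Mul(Add(5064, -8139), 30) = Mul(-3075, 30) = -92250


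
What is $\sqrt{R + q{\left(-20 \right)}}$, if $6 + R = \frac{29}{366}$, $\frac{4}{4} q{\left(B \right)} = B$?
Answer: $\frac{i \sqrt{3472242}}{366} \approx 5.0912 i$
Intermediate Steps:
$q{\left(B \right)} = B$
$R = - \frac{2167}{366}$ ($R = -6 + \frac{29}{366} = - \frac{2167}{366} \approx -5.9208$)
$\sqrt{R + q{\left(-20 \right)}} = \sqrt{- \frac{2167}{366} - 20} = \sqrt{- \frac{9487}{366}} = \frac{i \sqrt{3472242}}{366}$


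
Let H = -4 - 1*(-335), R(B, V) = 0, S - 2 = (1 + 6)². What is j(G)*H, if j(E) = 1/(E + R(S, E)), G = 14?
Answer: 331/14 ≈ 23.643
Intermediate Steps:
S = 51 (S = 2 + (1 + 6)² = 2 + 7² = 2 + 49 = 51)
j(E) = 1/E (j(E) = 1/(E + 0) = 1/E)
H = 331 (H = -4 + 335 = 331)
j(G)*H = 331/14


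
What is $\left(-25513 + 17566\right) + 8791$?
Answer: $844$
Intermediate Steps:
$\left(-25513 + 17566\right) + 8791 = -7947 + 8791 = 844$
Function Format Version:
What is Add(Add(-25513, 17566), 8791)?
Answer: 844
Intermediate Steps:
Add(Add(-25513, 17566), 8791) = Add(-7947, 8791) = 844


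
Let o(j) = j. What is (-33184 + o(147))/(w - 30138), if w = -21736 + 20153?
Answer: 33037/31721 ≈ 1.0415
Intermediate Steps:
w = -1583
(-33184 + o(147))/(w - 30138) = (-33184 + 147)/(-1583 - 30138) = -33037/(-31721) = -33037*(-1/31721) = 33037/31721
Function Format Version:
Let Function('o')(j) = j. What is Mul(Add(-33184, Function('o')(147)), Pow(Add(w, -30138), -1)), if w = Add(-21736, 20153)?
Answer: Rational(33037, 31721) ≈ 1.0415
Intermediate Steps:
w = -1583
Mul(Add(-33184, Function('o')(147)), Pow(Add(w, -30138), -1)) = Mul(Add(-33184, 147), Pow(Add(-1583, -30138), -1)) = Mul(-33037, Pow(-31721, -1)) = Mul(-33037, Rational(-1, 31721)) = Rational(33037, 31721)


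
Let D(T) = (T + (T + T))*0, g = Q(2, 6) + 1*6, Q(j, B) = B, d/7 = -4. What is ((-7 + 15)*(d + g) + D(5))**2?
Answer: 16384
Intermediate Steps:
d = -28 (d = 7*(-4) = -28)
g = 12 (g = 6 + 1*6 = 6 + 6 = 12)
D(T) = 0 (D(T) = (T + 2*T)*0 = (3*T)*0 = 0)
((-7 + 15)*(d + g) + D(5))**2 = ((-7 + 15)*(-28 + 12) + 0)**2 = (8*(-16) + 0)**2 = (-128 + 0)**2 = (-128)**2 = 16384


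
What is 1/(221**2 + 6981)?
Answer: 1/55822 ≈ 1.7914e-5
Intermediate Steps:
1/(221**2 + 6981) = 1/(48841 + 6981) = 1/55822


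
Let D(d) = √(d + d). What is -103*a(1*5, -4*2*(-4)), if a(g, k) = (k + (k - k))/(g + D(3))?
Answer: -16480/19 + 3296*√6/19 ≈ -442.45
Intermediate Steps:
D(d) = √2*√d (D(d) = √(2*d) = √2*√d)
a(g, k) = k/(g + √6) (a(g, k) = (k + (k - k))/(g + √2*√3) = (k + 0)/(g + √6) = k/(g + √6))
-103*a(1*5, -4*2*(-4)) = -103*-4*2*(-4)/(1*5 + √6) = -103*(-8*(-4))/(5 + √6) = -3296/(5 + √6)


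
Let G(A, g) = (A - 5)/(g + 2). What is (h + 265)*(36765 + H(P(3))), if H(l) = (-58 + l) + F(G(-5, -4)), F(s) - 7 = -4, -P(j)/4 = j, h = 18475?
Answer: 687720520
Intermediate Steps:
P(j) = -4*j
G(A, g) = (-5 + A)/(2 + g)
F(s) = 3 (F(s) = 7 - 4 = 3)
H(l) = -55 + l (H(l) = (-58 + l) + 3 = -55 + l)
(h + 265)*(36765 + H(P(3))) = (18475 + 265)*(36765 + (-55 - 4*3)) = 18740*(36765 + (-55 - 12)) = 18740*(36765 - 67) = 18740*36698 = 687720520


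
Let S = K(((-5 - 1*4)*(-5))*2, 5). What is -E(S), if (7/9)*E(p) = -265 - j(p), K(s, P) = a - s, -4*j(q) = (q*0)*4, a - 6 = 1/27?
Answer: 2385/7 ≈ 340.71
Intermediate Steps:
a = 163/27 (a = 6 + 1/27 = 163/27 ≈ 6.0370)
j(q) = 0 (j(q) = -q*0*4/4 = -0*4 = -1/4*0 = 0)
K(s, P) = 163/27 - s
S = -2267/27 (S = 163/27 - (-5 - 1*4)*(-5)*2 = 163/27 - (-5 - 4)*(-5)*2 = 163/27 - (-9*(-5))*2 = 163/27 - 45*2 = 163/27 - 1*90 = 163/27 - 90 = -2267/27 ≈ -83.963)
E(p) = -2385/7 (E(p) = 9*(-265 - 1*0)/7 = 9*(-265 + 0)/7 = (9/7)*(-265) = -2385/7)
-E(S) = -1*(-2385/7) = 2385/7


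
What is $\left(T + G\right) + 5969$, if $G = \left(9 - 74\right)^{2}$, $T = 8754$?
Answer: $18948$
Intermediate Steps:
$G = 4225$ ($G = \left(-65\right)^{2} = 4225$)
$\left(T + G\right) + 5969 = \left(8754 + 4225\right) + 5969 = 12979 + 5969 = 18948$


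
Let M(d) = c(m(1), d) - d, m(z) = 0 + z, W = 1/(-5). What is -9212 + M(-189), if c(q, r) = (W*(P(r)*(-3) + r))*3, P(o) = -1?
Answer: -44557/5 ≈ -8911.4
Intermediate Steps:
W = -⅕ ≈ -0.20000
m(z) = z
c(q, r) = -9/5 - 3*r/5 (c(q, r) = -(-1*(-3) + r)/5*3 = -(3 + r)/5*3 = (-⅗ - r/5)*3 = -9/5 - 3*r/5)
M(d) = -9/5 - 8*d/5 (M(d) = (-9/5 - 3*d/5) - d = -9/5 - 8*d/5)
-9212 + M(-189) = -9212 + (-9/5 - 8/5*(-189)) = -9212 + (-9/5 + 1512/5) = -9212 + 1503/5 = -44557/5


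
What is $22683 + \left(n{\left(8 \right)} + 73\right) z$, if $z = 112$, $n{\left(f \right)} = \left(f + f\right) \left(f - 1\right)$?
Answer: $43403$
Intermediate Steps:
$n{\left(f \right)} = 2 f \left(-1 + f\right)$
$22683 + \left(n{\left(8 \right)} + 73\right) z = 22683 + \left(2 \cdot 8 \left(-1 + 8\right) + 73\right) 112 = 22683 + \left(2 \cdot 8 \cdot 7 + 73\right) 112 = 22683 + \left(112 + 73\right) 112 = 22683 + 185 \cdot 112 = 22683 + 20720 = 43403$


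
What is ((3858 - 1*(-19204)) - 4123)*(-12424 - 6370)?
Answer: -355939566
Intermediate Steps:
((3858 - 1*(-19204)) - 4123)*(-12424 - 6370) = ((3858 + 19204) - 4123)*(-18794) = (23062 - 4123)*(-18794) = 18939*(-18794) = -355939566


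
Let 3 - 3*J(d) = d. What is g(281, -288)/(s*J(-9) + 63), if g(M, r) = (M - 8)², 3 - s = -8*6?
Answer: 24843/89 ≈ 279.13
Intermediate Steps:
s = 51 (s = 3 - (-8)*6 = 3 - 1*(-48) = 3 + 48 = 51)
J(d) = 1 - d/3
g(M, r) = (-8 + M)²
g(281, -288)/(s*J(-9) + 63) = (-8 + 281)²/(51*(1 - ⅓*(-9)) + 63) = 273²/(51*(1 + 3) + 63) = 74529/(51*4 + 63) = 74529/(204 + 63) = 74529/267 = 74529*(1/267) = 24843/89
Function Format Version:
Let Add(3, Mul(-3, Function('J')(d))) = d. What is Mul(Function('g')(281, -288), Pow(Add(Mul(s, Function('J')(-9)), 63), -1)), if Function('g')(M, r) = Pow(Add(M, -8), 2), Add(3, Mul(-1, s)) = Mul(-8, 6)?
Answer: Rational(24843, 89) ≈ 279.13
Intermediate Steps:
s = 51 (s = Add(3, Mul(-1, Mul(-8, 6))) = Add(3, Mul(-1, -48)) = Add(3, 48) = 51)
Function('J')(d) = Add(1, Mul(Rational(-1, 3), d))
Function('g')(M, r) = Pow(Add(-8, M), 2)
Mul(Function('g')(281, -288), Pow(Add(Mul(s, Function('J')(-9)), 63), -1)) = Mul(Pow(Add(-8, 281), 2), Pow(Add(Mul(51, Add(1, Mul(Rational(-1, 3), -9))), 63), -1)) = Mul(Pow(273, 2), Pow(Add(Mul(51, Add(1, 3)), 63), -1)) = Mul(74529, Pow(Add(Mul(51, 4), 63), -1)) = Mul(74529, Pow(Add(204, 63), -1)) = Mul(74529, Pow(267, -1)) = Mul(74529, Rational(1, 267)) = Rational(24843, 89)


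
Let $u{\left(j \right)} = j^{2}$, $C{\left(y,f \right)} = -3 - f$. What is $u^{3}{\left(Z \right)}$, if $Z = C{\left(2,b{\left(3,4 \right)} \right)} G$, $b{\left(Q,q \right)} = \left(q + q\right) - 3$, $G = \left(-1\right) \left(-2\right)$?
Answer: $16777216$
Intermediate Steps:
$G = 2$
$b{\left(Q,q \right)} = -3 + 2 q$ ($b{\left(Q,q \right)} = 2 q - 3 = -3 + 2 q$)
$Z = -16$ ($Z = \left(-3 - \left(-3 + 2 \cdot 4\right)\right) 2 = \left(-3 - \left(-3 + 8\right)\right) 2 = \left(-3 - 5\right) 2 = \left(-8\right) 2 = -16$)
$u^{3}{\left(Z \right)} = \left(\left(-16\right)^{2}\right)^{3} = 256^{3} = 16777216$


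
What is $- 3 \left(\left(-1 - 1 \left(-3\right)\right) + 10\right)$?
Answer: $-36$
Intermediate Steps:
$- 3 \left(\left(-1 - 1 \left(-3\right)\right) + 10\right) = - 3 \left(\left(-1 - -3\right) + 10\right) = - 3 \left(\left(-1 + 3\right) + 10\right) = - 3 \left(2 + 10\right) = \left(-3\right) 12 = -36$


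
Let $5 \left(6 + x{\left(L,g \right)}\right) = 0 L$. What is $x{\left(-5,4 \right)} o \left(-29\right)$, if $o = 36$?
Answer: $6264$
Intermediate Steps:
$x{\left(L,g \right)} = -6$ ($x{\left(L,g \right)} = -6 + \frac{0 L}{5} = -6 + \frac{1}{5} \cdot 0 = -6 + 0 = -6$)
$x{\left(-5,4 \right)} o \left(-29\right) = \left(-6\right) 36 \left(-29\right) = \left(-216\right) \left(-29\right) = 6264$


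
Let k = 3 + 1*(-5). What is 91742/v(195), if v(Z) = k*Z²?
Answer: -45871/38025 ≈ -1.2063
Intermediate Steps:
k = -2 (k = 3 - 5 = -2)
v(Z) = -2*Z²
91742/v(195) = 91742/((-2*195²)) = 91742/((-2*38025)) = 91742/(-76050) = 91742*(-1/76050) = -45871/38025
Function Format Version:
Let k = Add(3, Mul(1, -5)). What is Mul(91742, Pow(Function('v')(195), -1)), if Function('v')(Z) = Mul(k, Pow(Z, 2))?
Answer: Rational(-45871, 38025) ≈ -1.2063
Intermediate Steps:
k = -2 (k = Add(3, -5) = -2)
Function('v')(Z) = Mul(-2, Pow(Z, 2))
Mul(91742, Pow(Function('v')(195), -1)) = Mul(91742, Pow(Mul(-2, Pow(195, 2)), -1)) = Mul(91742, Pow(Mul(-2, 38025), -1)) = Mul(91742, Pow(-76050, -1)) = Mul(91742, Rational(-1, 76050)) = Rational(-45871, 38025)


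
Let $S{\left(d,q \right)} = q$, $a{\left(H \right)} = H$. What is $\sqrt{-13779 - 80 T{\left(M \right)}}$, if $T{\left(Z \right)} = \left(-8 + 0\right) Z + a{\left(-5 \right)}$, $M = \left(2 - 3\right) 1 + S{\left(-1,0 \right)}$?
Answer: $i \sqrt{14019} \approx 118.4 i$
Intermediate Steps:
$M = -1$ ($M = \left(2 - 3\right) 1 + 0 = \left(-1\right) 1 + 0 = -1 + 0 = -1$)
$T{\left(Z \right)} = -5 - 8 Z$ ($T{\left(Z \right)} = \left(-8 + 0\right) Z - 5 = - 8 Z - 5 = -5 - 8 Z$)
$\sqrt{-13779 - 80 T{\left(M \right)}} = \sqrt{-13779 - 80 \left(-5 - -8\right)} = \sqrt{-13779 - 80 \left(-5 + 8\right)} = \sqrt{-13779 - 240} = \sqrt{-14019} = i \sqrt{14019}$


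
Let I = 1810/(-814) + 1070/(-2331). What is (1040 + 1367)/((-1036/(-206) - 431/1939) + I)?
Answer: 1760873033997/1554008132 ≈ 1133.1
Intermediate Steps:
I = -68785/25641 (I = 1810*(-1/814) + 1070*(-1/2331) = -905/407 - 1070/2331 = -68785/25641 ≈ -2.6826)
(1040 + 1367)/((-1036/(-206) - 431/1939) + I) = (1040 + 1367)/((-1036/(-206) - 431/1939) - 68785/25641) = 2407/((-1036*(-1/206) - 431*1/1939) - 68785/25641) = 2407/((518/103 - 431/1939) - 68785/25641) = 2407/(960009/199717 - 68785/25641) = 2407/(1554008132/731563371) = 2407*(731563371/1554008132) = 1760873033997/1554008132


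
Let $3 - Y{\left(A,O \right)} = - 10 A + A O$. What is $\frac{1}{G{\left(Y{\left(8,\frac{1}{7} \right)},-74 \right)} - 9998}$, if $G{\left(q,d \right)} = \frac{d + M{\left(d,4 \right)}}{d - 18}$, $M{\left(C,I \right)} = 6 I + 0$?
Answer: $- \frac{46}{459883} \approx -0.00010003$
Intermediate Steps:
$M{\left(C,I \right)} = 6 I$
$Y{\left(A,O \right)} = 3 + 10 A - A O$ ($Y{\left(A,O \right)} = 3 - \left(- 10 A + A O\right) = 3 + 10 A - A O$)
$G{\left(q,d \right)} = \frac{24 + d}{-18 + d}$ ($G{\left(q,d \right)} = \frac{d + 6 \cdot 4}{d - 18} = \frac{d + 24}{-18 + d} = \frac{24 + d}{-18 + d}$)
$\frac{1}{G{\left(Y{\left(8,\frac{1}{7} \right)},-74 \right)} - 9998} = \frac{1}{\frac{24 - 74}{-18 - 74} - 9998} = \frac{1}{\frac{1}{-92} \left(-50\right) - 9998} = \frac{1}{\left(- \frac{1}{92}\right) \left(-50\right) - 9998} = \frac{1}{\frac{25}{46} - 9998} = \frac{1}{- \frac{459883}{46}} = - \frac{46}{459883}$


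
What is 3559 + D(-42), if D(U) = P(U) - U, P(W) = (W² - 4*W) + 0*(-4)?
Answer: 5533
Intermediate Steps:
P(W) = W² - 4*W (P(W) = (W² - 4*W) + 0 = W² - 4*W)
D(U) = -U + U*(-4 + U) (D(U) = U*(-4 + U) - U = -U + U*(-4 + U))
3559 + D(-42) = 3559 - 42*(-5 - 42) = 3559 - 42*(-47) = 3559 + 1974 = 5533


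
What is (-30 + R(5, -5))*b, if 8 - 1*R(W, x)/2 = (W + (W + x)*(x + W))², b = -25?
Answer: 1600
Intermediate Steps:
R(W, x) = 16 - 2*(W + (W + x)²)² (R(W, x) = 16 - 2*(W + (W + x)*(x + W))² = 16 - 2*(W + (W + x)*(W + x))² = 16 - 2*(W + (W + x)²)²)
(-30 + R(5, -5))*b = (-30 + (16 - 2*(5 + (5 - 5)²)²))*(-25) = (-30 + (16 - 2*(5 + 0²)²))*(-25) = (-30 + (16 - 2*(5 + 0)²))*(-25) = (-30 + (16 - 2*5²))*(-25) = (-30 + (16 - 2*25))*(-25) = (-30 + (16 - 50))*(-25) = (-30 - 34)*(-25) = -64*(-25) = 1600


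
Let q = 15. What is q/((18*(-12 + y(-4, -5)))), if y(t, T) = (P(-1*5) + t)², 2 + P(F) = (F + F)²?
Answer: 5/52944 ≈ 9.4439e-5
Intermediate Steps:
P(F) = -2 + 4*F² (P(F) = -2 + (F + F)² = -2 + (2*F)² = -2 + 4*F²)
y(t, T) = (98 + t)² (y(t, T) = ((-2 + 4*(-1*5)²) + t)² = ((-2 + 4*(-5)²) + t)² = ((-2 + 4*25) + t)² = ((-2 + 100) + t)² = (98 + t)²)
q/((18*(-12 + y(-4, -5)))) = 15/(18*(-12 + (98 - 4)²)) = 15/(18*(-12 + 94²)) = 15/(18*(-12 + 8836)) = 15/(18*8824) = 15/158832 = (1/158832)*15 = 5/52944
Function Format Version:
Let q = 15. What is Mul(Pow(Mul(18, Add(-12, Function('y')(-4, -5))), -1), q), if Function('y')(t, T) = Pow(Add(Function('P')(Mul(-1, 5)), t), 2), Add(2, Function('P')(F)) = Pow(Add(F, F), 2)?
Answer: Rational(5, 52944) ≈ 9.4439e-5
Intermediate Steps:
Function('P')(F) = Add(-2, Mul(4, Pow(F, 2))) (Function('P')(F) = Add(-2, Pow(Add(F, F), 2)) = Add(-2, Pow(Mul(2, F), 2)) = Add(-2, Mul(4, Pow(F, 2))))
Function('y')(t, T) = Pow(Add(98, t), 2) (Function('y')(t, T) = Pow(Add(Add(-2, Mul(4, Pow(Mul(-1, 5), 2))), t), 2) = Pow(Add(Add(-2, Mul(4, Pow(-5, 2))), t), 2) = Pow(Add(Add(-2, Mul(4, 25)), t), 2) = Pow(Add(Add(-2, 100), t), 2) = Pow(Add(98, t), 2))
Mul(Pow(Mul(18, Add(-12, Function('y')(-4, -5))), -1), q) = Mul(Pow(Mul(18, Add(-12, Pow(Add(98, -4), 2))), -1), 15) = Mul(Pow(Mul(18, Add(-12, Pow(94, 2))), -1), 15) = Mul(Pow(Mul(18, Add(-12, 8836)), -1), 15) = Mul(Pow(Mul(18, 8824), -1), 15) = Mul(Pow(158832, -1), 15) = Mul(Rational(1, 158832), 15) = Rational(5, 52944)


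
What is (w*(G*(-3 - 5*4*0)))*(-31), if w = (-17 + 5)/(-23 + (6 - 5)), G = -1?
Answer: -558/11 ≈ -50.727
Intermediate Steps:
w = 6/11 (w = -12/(-23 + 1) = -12/(-22) = -12*(-1/22) = 6/11 ≈ 0.54545)
(w*(G*(-3 - 5*4*0)))*(-31) = (6*(-(-3 - 5*4*0))/11)*(-31) = (6*(-(-3 - 20*0))/11)*(-31) = (6*(-(-3 + 0))/11)*(-31) = (6*(-1*(-3))/11)*(-31) = ((6/11)*3)*(-31) = (18/11)*(-31) = -558/11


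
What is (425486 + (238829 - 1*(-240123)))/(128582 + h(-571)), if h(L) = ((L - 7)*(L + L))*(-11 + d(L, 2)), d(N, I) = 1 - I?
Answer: -452219/3896165 ≈ -0.11607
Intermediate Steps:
h(L) = -24*L*(-7 + L) (h(L) = ((L - 7)*(L + L))*(-11 + (1 - 1*2)) = ((-7 + L)*(2*L))*(-11 + (1 - 2)) = (2*L*(-7 + L))*(-11 - 1) = (2*L*(-7 + L))*(-12) = -24*L*(-7 + L))
(425486 + (238829 - 1*(-240123)))/(128582 + h(-571)) = (425486 + (238829 - 1*(-240123)))/(128582 + 24*(-571)*(7 - 1*(-571))) = (425486 + (238829 + 240123))/(128582 + 24*(-571)*(7 + 571)) = (425486 + 478952)/(128582 + 24*(-571)*578) = 904438/(128582 - 7920912) = 904438/(-7792330) = 904438*(-1/7792330) = -452219/3896165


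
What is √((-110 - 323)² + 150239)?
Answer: 8*√5277 ≈ 581.14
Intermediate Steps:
√((-110 - 323)² + 150239) = √((-433)² + 150239) = √(187489 + 150239) = √337728 = 8*√5277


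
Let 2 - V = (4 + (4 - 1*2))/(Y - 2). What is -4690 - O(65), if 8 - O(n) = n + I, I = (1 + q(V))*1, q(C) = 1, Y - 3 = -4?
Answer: -4631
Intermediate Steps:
Y = -1 (Y = 3 - 4 = -1)
V = 4 (V = 2 - (4 + (4 - 1*2))/(-1 - 2) = 2 - (4 + (4 - 2))/(-3) = 2 - (4 + 2)*(-1)/3 = 2 - 6*(-1)/3 = 2 - 1*(-2) = 2 + 2 = 4)
I = 2 (I = (1 + 1)*1 = 2*1 = 2)
O(n) = 6 - n (O(n) = 8 - (n + 2) = 8 - (2 + n) = 8 + (-2 - n) = 6 - n)
-4690 - O(65) = -4690 - (6 - 1*65) = -4690 - (6 - 65) = -4690 - 1*(-59) = -4690 + 59 = -4631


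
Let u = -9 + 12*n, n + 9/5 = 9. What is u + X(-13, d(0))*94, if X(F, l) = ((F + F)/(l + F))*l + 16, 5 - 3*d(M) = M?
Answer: 164969/85 ≈ 1940.8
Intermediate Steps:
n = 36/5 (n = -9/5 + 9 = 36/5 ≈ 7.2000)
d(M) = 5/3 - M/3
u = 387/5 (u = -9 + 12*(36/5) = -9 + 432/5 = 387/5 ≈ 77.400)
X(F, l) = 16 + 2*F*l/(F + l) (X(F, l) = ((2*F)/(F + l))*l + 16 = (2*F/(F + l))*l + 16 = 2*F*l/(F + l) + 16 = 16 + 2*F*l/(F + l))
u + X(-13, d(0))*94 = 387/5 + (2*(8*(-13) + 8*(5/3 - ⅓*0) - 13*(5/3 - ⅓*0))/(-13 + (5/3 - ⅓*0)))*94 = 387/5 + (2*(-104 + 8*(5/3 + 0) - 13*(5/3 + 0))/(-13 + (5/3 + 0)))*94 = 387/5 + (2*(-104 + 8*(5/3) - 13*5/3)/(-13 + 5/3))*94 = 387/5 + (2*(-104 + 40/3 - 65/3)/(-34/3))*94 = 387/5 + (2*(-3/34)*(-337/3))*94 = 387/5 + (337/17)*94 = 387/5 + 31678/17 = 164969/85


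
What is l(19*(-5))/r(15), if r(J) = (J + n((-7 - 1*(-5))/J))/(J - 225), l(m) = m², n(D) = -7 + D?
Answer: -14214375/59 ≈ -2.4092e+5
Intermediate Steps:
r(J) = (-7 + J - 2/J)/(-225 + J) (r(J) = (J + (-7 + (-7 - 1*(-5))/J))/(J - 225) = (J + (-7 + (-7 + 5)/J))/(-225 + J) = (J + (-7 - 2/J))/(-225 + J) = (-7 + J - 2/J)/(-225 + J))
l(19*(-5))/r(15) = (19*(-5))²/(((-2 - 1*15*(7 - 1*15))/(15*(-225 + 15)))) = (-95)²/(((1/15)*(-2 - 1*15*(7 - 15))/(-210))) = 9025/(((1/15)*(-1/210)*(-2 - 1*15*(-8)))) = 9025/(((1/15)*(-1/210)*(-2 + 120))) = 9025/(((1/15)*(-1/210)*118)) = 9025/(-59/1575) = 9025*(-1575/59) = -14214375/59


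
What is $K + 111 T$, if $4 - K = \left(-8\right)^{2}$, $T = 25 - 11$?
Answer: $1494$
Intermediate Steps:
$T = 14$
$K = -60$ ($K = 4 - \left(-8\right)^{2} = 4 - 64 = -60$)
$K + 111 T = -60 + 111 \cdot 14 = -60 + 1554 = 1494$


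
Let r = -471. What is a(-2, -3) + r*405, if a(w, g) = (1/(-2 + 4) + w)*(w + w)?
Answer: -190749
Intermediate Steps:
a(w, g) = 2*w*(½ + w) (a(w, g) = (1/2 + w)*(2*w) = (½ + w)*(2*w) = 2*w*(½ + w))
a(-2, -3) + r*405 = -2*(1 + 2*(-2)) - 471*405 = -2*(1 - 4) - 190755 = -2*(-3) - 190755 = 6 - 190755 = -190749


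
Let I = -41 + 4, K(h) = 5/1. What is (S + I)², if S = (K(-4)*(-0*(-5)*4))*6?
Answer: 1369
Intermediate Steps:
K(h) = 5 (K(h) = 5*1 = 5)
I = -37
S = 0 (S = (5*(-0*(-5)*4))*6 = (5*(-3*0*4))*6 = (5*(0*4))*6 = (5*0)*6 = 0*6 = 0)
(S + I)² = (0 - 37)² = (-37)² = 1369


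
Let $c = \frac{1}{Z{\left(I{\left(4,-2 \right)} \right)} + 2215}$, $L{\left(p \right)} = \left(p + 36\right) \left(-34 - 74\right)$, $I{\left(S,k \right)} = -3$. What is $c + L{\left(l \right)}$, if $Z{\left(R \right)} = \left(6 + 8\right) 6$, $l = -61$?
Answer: $\frac{6207301}{2299} \approx 2700.0$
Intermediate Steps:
$Z{\left(R \right)} = 84$ ($Z{\left(R \right)} = 14 \cdot 6 = 84$)
$L{\left(p \right)} = -3888 - 108 p$ ($L{\left(p \right)} = \left(36 + p\right) \left(-108\right) = -3888 - 108 p$)
$c = \frac{1}{2299}$ ($c = \frac{1}{84 + 2215} = \frac{1}{2299} \approx 0.00043497$)
$c + L{\left(l \right)} = \frac{1}{2299} - -2700 = \frac{1}{2299} + \left(-3888 + 6588\right) = \frac{1}{2299} + 2700 = \frac{6207301}{2299}$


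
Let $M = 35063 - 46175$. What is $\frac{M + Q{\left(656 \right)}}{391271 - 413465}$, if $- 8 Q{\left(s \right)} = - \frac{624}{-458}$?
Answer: $\frac{282743}{564714} \approx 0.50068$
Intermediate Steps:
$Q{\left(s \right)} = - \frac{39}{229}$ ($Q{\left(s \right)} = - \frac{\left(-624\right) \frac{1}{-458}}{8} = - \frac{\left(-624\right) \left(- \frac{1}{458}\right)}{8} = \left(- \frac{1}{8}\right) \frac{312}{229} = - \frac{39}{229}$)
$M = -11112$
$\frac{M + Q{\left(656 \right)}}{391271 - 413465} = \frac{-11112 - \frac{39}{229}}{391271 - 413465} = - \frac{2544687}{229 \left(-22194\right)} = \left(- \frac{2544687}{229}\right) \left(- \frac{1}{22194}\right) = \frac{282743}{564714}$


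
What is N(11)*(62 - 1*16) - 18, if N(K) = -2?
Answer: -110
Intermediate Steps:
N(11)*(62 - 1*16) - 18 = -2*(62 - 1*16) - 18 = -2*(62 - 16) - 18 = -2*46 - 18 = -92 - 18 = -110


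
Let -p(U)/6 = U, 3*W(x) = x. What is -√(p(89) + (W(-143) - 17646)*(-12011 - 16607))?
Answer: -2*√1139302842/3 ≈ -22502.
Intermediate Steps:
W(x) = x/3
p(U) = -6*U
-√(p(89) + (W(-143) - 17646)*(-12011 - 16607)) = -√(-6*89 + ((⅓)*(-143) - 17646)*(-12011 - 16607)) = -√(-534 + (-143/3 - 17646)*(-28618)) = -√(-534 - 53081/3*(-28618)) = -√(-534 + 1519072058/3) = -√(1519070456/3) = -2*√1139302842/3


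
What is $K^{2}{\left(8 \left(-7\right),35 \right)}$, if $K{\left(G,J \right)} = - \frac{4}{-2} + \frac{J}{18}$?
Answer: $\frac{5041}{324} \approx 15.559$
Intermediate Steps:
$K{\left(G,J \right)} = 2 + \frac{J}{18}$ ($K{\left(G,J \right)} = \left(-4\right) \left(- \frac{1}{2}\right) + J \frac{1}{18} = 2 + \frac{J}{18}$)
$K^{2}{\left(8 \left(-7\right),35 \right)} = \left(2 + \frac{1}{18} \cdot 35\right)^{2} = \left(2 + \frac{35}{18}\right)^{2} = \left(\frac{71}{18}\right)^{2} = \frac{5041}{324}$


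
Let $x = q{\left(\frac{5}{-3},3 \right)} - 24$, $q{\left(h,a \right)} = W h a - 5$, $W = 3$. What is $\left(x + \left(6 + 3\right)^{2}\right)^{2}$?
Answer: $1369$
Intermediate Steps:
$q{\left(h,a \right)} = -5 + 3 a h$ ($q{\left(h,a \right)} = 3 h a - 5 = 3 a h - 5 = -5 + 3 a h$)
$x = -44$ ($x = \left(-5 + 3 \cdot 3 \frac{5}{-3}\right) - 24 = \left(-5 + 3 \cdot 3 \cdot 5 \left(- \frac{1}{3}\right)\right) - 24 = \left(-5 + 3 \cdot 3 \left(- \frac{5}{3}\right)\right) - 24 = \left(-5 - 15\right) - 24 = -20 - 24 = -44$)
$\left(x + \left(6 + 3\right)^{2}\right)^{2} = \left(-44 + \left(6 + 3\right)^{2}\right)^{2} = \left(-44 + 9^{2}\right)^{2} = \left(-44 + 81\right)^{2} = 37^{2} = 1369$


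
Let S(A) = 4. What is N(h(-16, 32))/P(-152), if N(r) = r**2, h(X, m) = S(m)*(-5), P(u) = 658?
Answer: 200/329 ≈ 0.60790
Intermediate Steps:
h(X, m) = -20 (h(X, m) = 4*(-5) = -20)
N(h(-16, 32))/P(-152) = (-20)**2/658 = 400*(1/658) = 200/329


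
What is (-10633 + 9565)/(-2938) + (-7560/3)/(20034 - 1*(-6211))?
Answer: 2062590/7710781 ≈ 0.26749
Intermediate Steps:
(-10633 + 9565)/(-2938) + (-7560/3)/(20034 - 1*(-6211)) = -1068*(-1/2938) + (-7560/3)/(20034 + 6211) = 534/1469 - 1890*4/3/26245 = 534/1469 - 2520*1/26245 = 534/1469 - 504/5249 = 2062590/7710781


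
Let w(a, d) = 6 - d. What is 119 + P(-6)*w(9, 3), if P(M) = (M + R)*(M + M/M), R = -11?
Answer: 374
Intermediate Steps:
P(M) = (1 + M)*(-11 + M) (P(M) = (M - 11)*(M + M/M) = (-11 + M)*(M + 1) = (-11 + M)*(1 + M) = (1 + M)*(-11 + M))
119 + P(-6)*w(9, 3) = 119 + (-11 + (-6)**2 - 10*(-6))*(6 - 1*3) = 119 + (-11 + 36 + 60)*(6 - 3) = 119 + 85*3 = 119 + 255 = 374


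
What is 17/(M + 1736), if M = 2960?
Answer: 17/4696 ≈ 0.0036201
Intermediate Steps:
17/(M + 1736) = 17/(2960 + 1736) = 17/4696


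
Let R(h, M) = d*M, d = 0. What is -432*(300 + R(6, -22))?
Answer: -129600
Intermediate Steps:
R(h, M) = 0 (R(h, M) = 0*M = 0)
-432*(300 + R(6, -22)) = -432*(300 + 0) = -432*300 = -129600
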